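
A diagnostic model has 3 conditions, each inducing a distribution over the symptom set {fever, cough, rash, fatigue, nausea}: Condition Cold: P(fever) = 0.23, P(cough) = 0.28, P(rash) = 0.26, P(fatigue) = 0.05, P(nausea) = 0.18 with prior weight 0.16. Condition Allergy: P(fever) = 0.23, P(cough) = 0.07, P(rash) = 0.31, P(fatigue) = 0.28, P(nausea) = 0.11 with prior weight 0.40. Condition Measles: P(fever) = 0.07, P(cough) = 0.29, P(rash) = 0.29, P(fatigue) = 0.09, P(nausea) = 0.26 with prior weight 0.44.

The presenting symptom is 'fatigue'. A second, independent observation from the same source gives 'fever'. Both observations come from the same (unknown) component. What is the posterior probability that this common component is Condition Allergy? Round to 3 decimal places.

By Bayes' theorem, P(k | x) = w_k f_k(x) / Σ_j w_j f_j(x).
Since both observations come from the same component, the likelihood for component k is f_k(x₁)·f_k(x₂).
  L_Cold = [P(fatigue | comp) = 0.05] × [0.23] = 0.0115
  L_Allergy = [P(fatigue | comp) = 0.28] × [0.23] = 0.0644
  L_Measles = [P(fatigue | comp) = 0.09] × [0.07] = 0.0063
Prior × likelihood for each component:
  w_Cold·L_Cold = 0.16 × 0.0115 = 0.00184
  w_Allergy·L_Allergy = 0.40 × 0.0644 = 0.02576
  w_Measles·L_Measles = 0.44 × 0.0063 = 0.002772
Evidence: 0.00184 + 0.02576 + 0.002772 = 0.030372
P(Condition Allergy | x₁, x₂) ≈ 0.848

0.848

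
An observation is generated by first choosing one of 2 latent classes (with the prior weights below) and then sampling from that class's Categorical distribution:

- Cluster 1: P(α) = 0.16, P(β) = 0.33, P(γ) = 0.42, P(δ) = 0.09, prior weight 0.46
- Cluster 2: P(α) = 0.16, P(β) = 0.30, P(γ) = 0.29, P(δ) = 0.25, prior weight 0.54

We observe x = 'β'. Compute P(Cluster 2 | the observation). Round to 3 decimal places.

0.516

P(component k | x) = π_k·f_k(x) / marginal(x), where marginal(x) = Σ_j π_j·f_j(x).
Component likelihoods at x = 'β':
  L_1 = P(β | comp) = 0.33
  L_2 = P(β | comp) = 0.30
Weight by the priors:
  π_1·L_1 = 0.46 × 0.33 = 0.1518
  π_2·L_2 = 0.54 × 0.3 = 0.162
Denominator: 0.1518 + 0.162 = 0.3138
Responsibility of Cluster 2: 0.162 / 0.3138 ≈ 0.516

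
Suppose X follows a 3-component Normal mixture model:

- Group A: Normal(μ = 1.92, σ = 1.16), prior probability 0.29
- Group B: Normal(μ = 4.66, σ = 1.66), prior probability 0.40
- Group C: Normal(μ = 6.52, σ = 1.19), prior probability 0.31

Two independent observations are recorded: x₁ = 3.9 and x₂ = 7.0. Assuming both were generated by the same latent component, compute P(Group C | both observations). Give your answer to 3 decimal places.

P(component k | x) = P(Z=k)·f_k(x) / marginal(x), where marginal(x) = Σ_j P(Z=j)·f_j(x).
Since both observations come from the same component, the likelihood for component k is f_k(x₁)·f_k(x₂).
  p_A = [0.0801299] × [2.35464e-05] = 1.88677e-06
  p_B = [0.216414] × [0.0889842] = 0.0192574
  p_C = [0.0297005] × [0.309053] = 0.00917904
Weight by the priors:
  P(Z=A)·p_A = 0.29 × 1.88677e-06 = 5.47163e-07
  P(Z=B)·p_B = 0.40 × 0.0192574 = 0.00770298
  P(Z=C)·p_C = 0.31 × 0.00917904 = 0.0028455
Sum: 5.47163e-07 + 0.00770298 + 0.0028455 = 0.010549
Responsibility of Group C: 0.0028455 / 0.010549 ≈ 0.270

0.270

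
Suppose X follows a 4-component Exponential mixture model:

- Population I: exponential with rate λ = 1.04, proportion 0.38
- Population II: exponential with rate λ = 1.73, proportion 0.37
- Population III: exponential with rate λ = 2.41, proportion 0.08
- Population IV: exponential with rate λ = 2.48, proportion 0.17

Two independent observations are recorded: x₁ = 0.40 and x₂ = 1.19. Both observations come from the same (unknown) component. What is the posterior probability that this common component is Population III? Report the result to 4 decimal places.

0.0560

Posterior ∝ prior × likelihood, so P(k | x) ∝ π_k f_k(x); normalise over all components.
Since both observations come from the same component, the likelihood for component k is f_k(x₁)·f_k(x₂).
  p_I = [1.04·e^(−1.04·0.40) = 1.04·e^(−0.4160) = 0.686067] × [0.301683] = 0.206975
  p_II = [1.73·e^(−1.73·0.40) = 1.73·e^(−0.6920) = 0.865993] × [0.220782] = 0.191196
  p_III = [2.41·e^(−2.41·0.40) = 2.41·e^(−0.9640) = 0.919088] × [0.136932] = 0.125852
  p_IV = [2.48·e^(−2.48·0.40) = 2.48·e^(−0.9920) = 0.919669] × [0.129647] = 0.119232
Prior × likelihood for each component:
  π_I·p_I = 0.38 × 0.206975 = 0.0786504
  π_II·p_II = 0.37 × 0.191196 = 0.0707425
  π_III·p_III = 0.08 × 0.125852 = 0.0100682
  π_IV·p_IV = 0.17 × 0.119232 = 0.0202695
Evidence: 0.0786504 + 0.0707425 + 0.0100682 + 0.0202695 = 0.17973
P(Population III | x) ≈ 0.0560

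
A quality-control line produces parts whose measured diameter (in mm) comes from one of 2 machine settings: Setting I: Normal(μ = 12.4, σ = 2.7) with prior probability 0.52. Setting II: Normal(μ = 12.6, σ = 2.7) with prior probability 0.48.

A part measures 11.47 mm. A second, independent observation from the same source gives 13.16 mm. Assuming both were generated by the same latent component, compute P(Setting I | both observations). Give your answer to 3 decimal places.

Posterior ∝ prior × likelihood, so P(k | x) ∝ w_k f_k(x); normalise over all components.
Since both observations come from the same component, the likelihood for component k is f_k(x₁)·f_k(x₂).
  L_I = [(1/(2.7·√(2π)))·exp(−(11.47−12.4)²/(2·2.7²)) = 0.147756·exp(-0.05932) = 0.139246] × [0.142017] = 0.0197754
  L_II = [(1/(2.7·√(2π)))·exp(−(11.47−12.6)²/(2·2.7²)) = 0.147756·exp(-0.08758) = 0.135367] × [0.144612] = 0.0195757
Multiply by the mixture weights:
  w_I·L_I = 0.52 × 0.0197754 = 0.0102832
  w_II·L_II = 0.48 × 0.0195757 = 0.00939632
Denominator: 0.0102832 + 0.00939632 = 0.0196795
Responsibility of Setting I: 0.0102832 / 0.0196795 ≈ 0.523

0.523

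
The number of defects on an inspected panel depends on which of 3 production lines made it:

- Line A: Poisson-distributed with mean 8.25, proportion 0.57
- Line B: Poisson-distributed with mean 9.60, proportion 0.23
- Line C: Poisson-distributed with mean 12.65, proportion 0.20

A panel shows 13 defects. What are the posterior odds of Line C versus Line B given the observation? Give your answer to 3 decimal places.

1.487

Since P(k|x) ∝ w_k f_k(x), the posterior odds are w_i f_i(x) / (w_j f_j(x)).
Poisson probabilities:
  f_A = e^(−8.25)·8.25^13/13! = 0.0344105
  f_B = e^(−9.60)·9.60^13/13! = 0.0639762
  f_C = e^(−12.65)·12.65^13/13! = 0.109414
Odds = (0.20/0.23) × (0.109414/0.0639762) = 0.869565 × 1.71022 ≈ 1.487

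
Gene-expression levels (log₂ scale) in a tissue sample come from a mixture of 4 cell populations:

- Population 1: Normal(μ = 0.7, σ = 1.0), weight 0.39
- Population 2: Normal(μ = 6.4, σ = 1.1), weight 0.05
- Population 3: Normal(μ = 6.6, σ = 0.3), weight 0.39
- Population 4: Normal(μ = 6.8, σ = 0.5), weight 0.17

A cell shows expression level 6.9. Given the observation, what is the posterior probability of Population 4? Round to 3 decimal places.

P(component k | x) = w_k·f_k(x) / marginal(x), where marginal(x) = Σ_j w_j·f_j(x).
Evaluate each component's likelihood at the observed value:
  f_1 = (1/(1.0·√(2π)))·exp(−(6.9−0.7)²/(2·1.0²)) = 0.398942·exp(-19.22000) = 1.79378e-09
  f_2 = (1/(1.1·√(2π)))·exp(−(6.9−6.4)²/(2·1.1²)) = 0.362675·exp(-0.10331) = 0.327079
  f_3 = (1/(0.3·√(2π)))·exp(−(6.9−6.6)²/(2·0.3²)) = 1.329808·exp(-0.50000) = 0.806569
  f_4 = (1/(0.5·√(2π)))·exp(−(6.9−6.8)²/(2·0.5²)) = 0.797885·exp(-0.02000) = 0.782085
Weight by the priors:
  w_1·f_1 = 0.39 × 1.79378e-09 = 6.99576e-10
  w_2·f_2 = 0.05 × 0.327079 = 0.0163539
  w_3·f_3 = 0.39 × 0.806569 = 0.314562
  w_4·f_4 = 0.17 × 0.782085 = 0.132955
Normaliser: 6.99576e-10 + 0.0163539 + 0.314562 + 0.132955 = 0.46387
P(Population 4 | x) = 0.132955 / 0.46387 ≈ 0.287

0.287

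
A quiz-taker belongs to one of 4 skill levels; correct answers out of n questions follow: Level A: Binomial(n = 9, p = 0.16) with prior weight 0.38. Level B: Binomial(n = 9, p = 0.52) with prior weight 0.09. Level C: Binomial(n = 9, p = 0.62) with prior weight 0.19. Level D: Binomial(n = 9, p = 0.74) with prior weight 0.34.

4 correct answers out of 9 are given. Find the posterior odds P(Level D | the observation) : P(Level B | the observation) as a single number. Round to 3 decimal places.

0.722

Since P(k|x) ∝ P(Z=k) f_k(x), the posterior odds are P(Z=i) f_i(x) / (P(Z=j) f_j(x)).
Component likelihoods at x = 4 correct answers out of 9:
  p_A = C(9,4)·0.16^4·0.84^5 = 126·0.00065536·0.418212 = 0.034534
  p_B = C(9,4)·0.52^4·0.48^5 = 126·0.0731162·0.0254804 = 0.234742
  p_C = C(9,4)·0.62^4·0.38^5 = 126·0.147763·0.00792352 = 0.147521
  p_D = C(9,4)·0.74^4·0.26^5 = 126·0.299866·0.00118814 = 0.0448915
Posterior odds = (P(Z=D)·p_D) / (P(Z=B)·p_B) = (0.34·0.0448915) / (0.09·0.234742) = 0.0152631 / 0.0211267 ≈ 0.722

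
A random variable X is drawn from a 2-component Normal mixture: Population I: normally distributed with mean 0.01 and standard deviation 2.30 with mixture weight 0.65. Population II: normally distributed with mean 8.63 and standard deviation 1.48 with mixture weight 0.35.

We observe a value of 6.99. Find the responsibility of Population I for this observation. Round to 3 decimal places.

0.022

P(component k | x) = w_k·f_k(x) / marginal(x), where marginal(x) = Σ_j w_j·f_j(x).
Component likelihoods at x = 6.99:
  p_I = 0.00173491
  p_II = 0.145886
Weight by the priors:
  w_I·p_I = 0.65 × 0.00173491 = 0.00112769
  w_II·p_II = 0.35 × 0.145886 = 0.05106
Normaliser: 0.00112769 + 0.05106 = 0.0521877
Responsibility of Population I: 0.00112769 / 0.0521877 ≈ 0.022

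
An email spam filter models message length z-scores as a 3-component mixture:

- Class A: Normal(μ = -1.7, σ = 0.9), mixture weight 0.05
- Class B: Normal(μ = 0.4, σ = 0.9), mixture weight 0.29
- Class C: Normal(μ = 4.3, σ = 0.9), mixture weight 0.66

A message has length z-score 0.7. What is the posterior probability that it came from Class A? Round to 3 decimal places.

Posterior ∝ prior × likelihood, so P(k | x) ∝ π_k f_k(x); normalise over all components.
Component likelihoods at x = 0.7:
  f_A = 0.0126622
  f_B = 0.419315
  f_C = 0.0001487
Prior × likelihood for each component:
  π_A·f_A = 0.05 × 0.0126622 = 0.00063311
  π_B·f_B = 0.29 × 0.419315 = 0.121601
  π_C·f_C = 0.66 × 0.0001487 = 9.81422e-05
Normaliser: 0.00063311 + 0.121601 + 9.81422e-05 = 0.122333
So the posterior for Class A is 0.00063311 / 0.122333 ≈ 0.005.

0.005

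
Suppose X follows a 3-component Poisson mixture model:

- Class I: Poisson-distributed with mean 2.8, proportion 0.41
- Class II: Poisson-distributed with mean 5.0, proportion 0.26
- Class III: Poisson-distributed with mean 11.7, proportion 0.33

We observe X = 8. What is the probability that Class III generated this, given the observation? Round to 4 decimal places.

Apply Bayes' rule: the posterior for each component is proportional to its prior times its likelihood at x.
Evaluate each component's likelihood at the observed value:
  L_I = 0.00569796
  L_II = 0.065278
  L_III = 0.0722306
Prior × likelihood for each component:
  π_I·L_I = 0.41 × 0.00569796 = 0.00233616
  π_II·L_II = 0.26 × 0.065278 = 0.0169723
  π_III·L_III = 0.33 × 0.0722306 = 0.0238361
Evidence: 0.00233616 + 0.0169723 + 0.0238361 = 0.0431445
So the posterior for Class III is 0.0238361 / 0.0431445 ≈ 0.5525.

0.5525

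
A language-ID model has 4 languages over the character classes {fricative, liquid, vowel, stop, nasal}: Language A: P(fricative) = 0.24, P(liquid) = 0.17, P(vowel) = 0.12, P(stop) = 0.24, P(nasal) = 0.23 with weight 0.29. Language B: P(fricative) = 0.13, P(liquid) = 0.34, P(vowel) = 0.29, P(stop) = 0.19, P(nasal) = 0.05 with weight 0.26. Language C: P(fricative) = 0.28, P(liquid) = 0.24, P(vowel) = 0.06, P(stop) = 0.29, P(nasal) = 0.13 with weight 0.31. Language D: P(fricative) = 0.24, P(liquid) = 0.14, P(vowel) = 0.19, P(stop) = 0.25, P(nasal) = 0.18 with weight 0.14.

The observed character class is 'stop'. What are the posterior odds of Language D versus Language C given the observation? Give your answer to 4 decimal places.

Since P(k|x) ∝ π_k f_k(x), the posterior odds are π_i f_i(x) / (π_j f_j(x)).
Component likelihoods at x = 'stop':
  L_A = 0.24
  L_B = 0.19
  L_C = 0.29
  L_D = 0.25
0.035 / 0.0899 ≈ 0.3893

0.3893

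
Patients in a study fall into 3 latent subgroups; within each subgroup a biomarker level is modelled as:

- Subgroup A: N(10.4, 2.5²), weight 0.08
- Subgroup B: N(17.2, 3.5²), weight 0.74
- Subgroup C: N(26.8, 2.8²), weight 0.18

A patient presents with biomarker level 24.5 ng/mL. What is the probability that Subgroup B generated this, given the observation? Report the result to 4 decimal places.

The responsibility of component k is π_k f_k(x) divided by Σ_j π_j f_j(x).
Component likelihoods at x = 24.5 ng/mL:
  p_A = (1/(2.5·√(2π)))·exp(−(24.5−10.4)²/(2·2.5²)) = 0.159577·exp(-15.90480) = 1.97516e-08
  p_B = (1/(3.5·√(2π)))·exp(−(24.5−17.2)²/(2·3.5²)) = 0.113984·exp(-2.17510) = 0.0129481
  p_C = (1/(2.8·√(2π)))·exp(−(24.5−26.8)²/(2·2.8²)) = 0.142479·exp(-0.33737) = 0.101679
Prior × likelihood for each component:
  π_A·p_A = 0.08 × 1.97516e-08 = 1.58013e-09
  π_B·p_B = 0.74 × 0.0129481 = 0.00958162
  π_C·p_C = 0.18 × 0.101679 = 0.0183023
Denominator: 1.58013e-09 + 0.00958162 + 0.0183023 = 0.0278839
P(Subgroup B | the observation) = 0.00958162 / 0.0278839 ≈ 0.3436

0.3436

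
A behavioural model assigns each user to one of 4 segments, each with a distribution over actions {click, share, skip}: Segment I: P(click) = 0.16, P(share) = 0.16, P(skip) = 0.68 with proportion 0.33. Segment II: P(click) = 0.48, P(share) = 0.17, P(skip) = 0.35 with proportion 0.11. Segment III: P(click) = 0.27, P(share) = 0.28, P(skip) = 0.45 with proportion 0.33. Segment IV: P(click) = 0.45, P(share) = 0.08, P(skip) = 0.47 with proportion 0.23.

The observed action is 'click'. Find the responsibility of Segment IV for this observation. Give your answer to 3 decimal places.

0.347

Posterior ∝ prior × likelihood, so P(k | x) ∝ π_k f_k(x); normalise over all components.
Component likelihoods at x = 'click':
  L_I = 0.16
  L_II = 0.48
  L_III = 0.27
  L_IV = 0.45
Unnormalised posteriors:
  π_I·L_I = 0.33 × 0.16 = 0.0528
  π_II·L_II = 0.11 × 0.48 = 0.0528
  π_III·L_III = 0.33 × 0.27 = 0.0891
  π_IV·L_IV = 0.23 × 0.45 = 0.1035
Evidence: 0.0528 + 0.0528 + 0.0891 + 0.1035 = 0.2982
Responsibility of Segment IV: 0.1035 / 0.2982 ≈ 0.347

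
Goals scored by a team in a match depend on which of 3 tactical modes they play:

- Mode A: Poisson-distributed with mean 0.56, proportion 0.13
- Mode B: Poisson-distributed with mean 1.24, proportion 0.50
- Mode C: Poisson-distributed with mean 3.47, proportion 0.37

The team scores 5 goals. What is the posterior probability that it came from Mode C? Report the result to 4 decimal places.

0.9312

Apply Bayes' rule: the posterior for each component is proportional to its prior times its likelihood at x.
Evaluate each component's likelihood at the observed value:
  L_A = 0.000262152
  L_B = 0.00706972
  L_C = 0.130456
Multiply by the mixture weights:
  π_A·L_A = 0.13 × 0.000262152 = 3.40798e-05
  π_B·L_B = 0.50 × 0.00706972 = 0.00353486
  π_C·L_C = 0.37 × 0.130456 = 0.0482687
Sum: 3.40798e-05 + 0.00353486 + 0.0482687 = 0.0518377
P(Mode C | 5 goals) = 0.0482687 / 0.0518377 ≈ 0.9312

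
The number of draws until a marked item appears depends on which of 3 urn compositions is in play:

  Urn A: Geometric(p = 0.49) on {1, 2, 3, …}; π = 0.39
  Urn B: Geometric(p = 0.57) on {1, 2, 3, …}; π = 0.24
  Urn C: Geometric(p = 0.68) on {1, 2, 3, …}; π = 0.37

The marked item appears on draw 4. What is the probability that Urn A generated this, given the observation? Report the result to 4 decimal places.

0.5700

The responsibility of component k is π_k f_k(x) divided by Σ_j π_j f_j(x).
Component likelihoods at x = 4:
  p_A = 0.064999
  p_B = 0.045319
  p_C = 0.0222822
Multiply by the mixture weights:
  π_A·p_A = 0.39 × 0.064999 = 0.0253496
  π_B·p_B = 0.24 × 0.045319 = 0.0108766
  π_C·p_C = 0.37 × 0.0222822 = 0.00824443
Normaliser: 0.0253496 + 0.0108766 + 0.00824443 = 0.0444706
P(Urn A | x) = 0.0253496 / 0.0444706 ≈ 0.5700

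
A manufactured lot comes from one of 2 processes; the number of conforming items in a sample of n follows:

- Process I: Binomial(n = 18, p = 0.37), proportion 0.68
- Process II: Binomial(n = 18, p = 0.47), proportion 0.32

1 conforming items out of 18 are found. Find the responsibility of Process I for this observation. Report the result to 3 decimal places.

0.969

Apply Bayes' rule: the posterior for each component is proportional to its prior times its likelihood at x.
Component likelihoods at x = 1 conforming items out of 18:
  f_I = 0.00258383
  f_II = 0.000173804
Multiply by the mixture weights:
  π_I·f_I = 0.68 × 0.00258383 = 0.001757
  π_II·f_II = 0.32 × 0.000173804 = 5.56173e-05
Normaliser: 0.001757 + 5.56173e-05 = 0.00181262
Responsibility of Process I: 0.001757 / 0.00181262 ≈ 0.969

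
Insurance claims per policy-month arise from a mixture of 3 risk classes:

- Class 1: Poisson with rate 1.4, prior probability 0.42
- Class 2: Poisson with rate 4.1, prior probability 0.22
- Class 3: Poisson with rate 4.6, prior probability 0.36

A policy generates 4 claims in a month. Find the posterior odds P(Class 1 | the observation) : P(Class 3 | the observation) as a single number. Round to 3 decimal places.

Posterior odds = (π_i f_i(x)) / (π_j f_j(x)); the normalising sum cancels.
Poisson probabilities:
  L_1 = e^(−1.4)·1.4^4/4! = 0.039472
  L_2 = e^(−4.1)·4.1^4/4! = 0.195127
  L_3 = e^(−4.6)·4.6^4/4! = 0.187528
Posterior odds = (π_1·L_1) / (π_3·L_3) = (0.42·0.039472) / (0.36·0.187528) = 0.0165782 / 0.06751 ≈ 0.246

0.246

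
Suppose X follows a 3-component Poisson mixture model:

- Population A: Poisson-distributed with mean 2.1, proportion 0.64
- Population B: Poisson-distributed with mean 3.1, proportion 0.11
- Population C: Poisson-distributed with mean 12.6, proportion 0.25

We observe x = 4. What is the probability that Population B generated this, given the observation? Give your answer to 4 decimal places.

0.2285

Apply Bayes' rule: the posterior for each component is proportional to its prior times its likelihood at x.
Component likelihoods at x = 4:
  f_A = 0.099231
  f_B = 0.17335
  f_C = 0.00354128
Weight by the priors:
  π_A·f_A = 0.64 × 0.099231 = 0.0635079
  π_B·f_B = 0.11 × 0.17335 = 0.0190684
  π_C·f_C = 0.25 × 0.00354128 = 0.00088532
Normaliser: 0.0635079 + 0.0190684 + 0.00088532 = 0.0834616
So the posterior for Population B is 0.0190684 / 0.0834616 ≈ 0.2285.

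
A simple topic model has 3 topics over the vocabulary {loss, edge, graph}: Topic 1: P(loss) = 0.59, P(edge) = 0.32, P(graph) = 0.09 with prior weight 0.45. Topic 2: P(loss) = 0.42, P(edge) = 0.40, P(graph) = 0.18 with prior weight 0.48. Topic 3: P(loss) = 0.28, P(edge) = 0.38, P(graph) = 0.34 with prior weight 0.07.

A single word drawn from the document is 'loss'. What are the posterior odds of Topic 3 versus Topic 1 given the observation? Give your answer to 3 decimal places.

Posterior odds = (π_i f_i(x)) / (π_j f_j(x)); the normalising sum cancels.
Evaluate each component's likelihood at the observed value:
  L_1 = P(loss | comp) = 0.59
  L_2 = P(loss | comp) = 0.42
  L_3 = P(loss | comp) = 0.28
0.0196 / 0.2655 ≈ 0.074

0.074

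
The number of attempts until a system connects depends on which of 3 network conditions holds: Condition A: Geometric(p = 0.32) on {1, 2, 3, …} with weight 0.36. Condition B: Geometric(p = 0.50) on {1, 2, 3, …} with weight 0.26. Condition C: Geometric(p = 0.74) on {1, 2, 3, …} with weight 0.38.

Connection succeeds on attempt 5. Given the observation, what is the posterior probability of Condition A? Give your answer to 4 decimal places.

Posterior ∝ prior × likelihood, so P(k | x) ∝ π_k f_k(x); normalise over all components.
Evaluate each component's likelihood at the observed value:
  L_A = 0.32·(1−0.32)^4 = 0.32·0.213814 = 0.0684204
  L_B = 0.50·(1−0.50)^4 = 0.50·0.0625 = 0.03125
  L_C = 0.74·(1−0.74)^4 = 0.74·0.00456976 = 0.00338162
Unnormalised posteriors:
  π_A·L_A = 0.36 × 0.0684204 = 0.0246313
  π_B·L_B = 0.26 × 0.03125 = 0.008125
  π_C·L_C = 0.38 × 0.00338162 = 0.00128502
Denominator: 0.0246313 + 0.008125 + 0.00128502 = 0.0340414
P(Condition A | 5) = 0.0246313 / 0.0340414 ≈ 0.7236

0.7236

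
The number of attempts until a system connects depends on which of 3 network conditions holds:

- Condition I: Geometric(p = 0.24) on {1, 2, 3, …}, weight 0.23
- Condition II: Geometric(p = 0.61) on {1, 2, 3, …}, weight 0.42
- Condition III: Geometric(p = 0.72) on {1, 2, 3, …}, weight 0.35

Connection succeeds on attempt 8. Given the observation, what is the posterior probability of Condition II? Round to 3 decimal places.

By Bayes' theorem, P(k | x) = π_k f_k(x) / Σ_j π_j f_j(x).
Evaluate each component's likelihood at the observed value:
  f_I = 0.0351485
  f_II = 0.000837109
  f_III = 9.71491e-05
Weight by the priors:
  π_I·f_I = 0.23 × 0.0351485 = 0.00808415
  π_II·f_II = 0.42 × 0.000837109 = 0.000351586
  π_III·f_III = 0.35 × 9.71491e-05 = 3.40022e-05
Marginal: 0.00808415 + 0.000351586 + 3.40022e-05 = 0.00846974
Responsibility of Condition II: 0.000351586 / 0.00846974 ≈ 0.042

0.042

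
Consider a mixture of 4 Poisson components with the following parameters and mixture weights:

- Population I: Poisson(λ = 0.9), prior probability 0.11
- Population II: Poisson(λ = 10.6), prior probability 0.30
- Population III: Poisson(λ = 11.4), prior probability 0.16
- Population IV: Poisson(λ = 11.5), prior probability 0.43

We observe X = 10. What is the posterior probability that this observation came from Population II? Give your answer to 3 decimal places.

The responsibility of component k is P(Z=k) f_k(x) divided by Σ_j P(Z=j) f_j(x).
Poisson probabilities:
  L_I = e^(−0.9)·0.9^10/10! = 3.90658e-08
  L_II = e^(−10.6)·10.6^10/10! = 0.122963
  L_III = e^(−11.4)·11.4^10/10! = 0.114374
  L_IV = e^(−11.5)·11.5^10/10! = 0.112935
Weight by the priors:
  P(Z=I)·L_I = 0.11 × 3.90658e-08 = 4.29724e-09
  P(Z=II)·L_II = 0.30 × 0.122963 = 0.0368889
  P(Z=III)·L_III = 0.16 × 0.114374 = 0.0182999
  P(Z=IV)·L_IV = 0.43 × 0.112935 = 0.0485621
Denominator: 4.29724e-09 + 0.0368889 + 0.0182999 + 0.0485621 = 0.103751
Responsibility of Population II: 0.0368889 / 0.103751 ≈ 0.356

0.356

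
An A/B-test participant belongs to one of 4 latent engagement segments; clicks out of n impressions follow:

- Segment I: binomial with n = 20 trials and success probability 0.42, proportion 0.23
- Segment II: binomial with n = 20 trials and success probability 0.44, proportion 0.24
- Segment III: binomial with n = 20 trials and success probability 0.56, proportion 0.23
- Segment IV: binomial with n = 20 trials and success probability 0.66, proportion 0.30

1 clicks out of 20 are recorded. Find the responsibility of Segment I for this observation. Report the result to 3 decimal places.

0.638

Apply Bayes' rule: the posterior for each component is proportional to its prior times its likelihood at x.
Binomial probabilities:
  L_I = C(20,1)·0.42^1·0.58^19 = 20·0.42·3.19987e-05 = 0.000268789
  L_II = C(20,1)·0.44^1·0.56^19 = 20·0.44·1.64275e-05 = 0.000144562
  L_III = C(20,1)·0.56^1·0.44^19 = 20·0.56·1.68113e-07 = 1.88286e-06
  L_IV = C(20,1)·0.66^1·0.34^19 = 20·0.66·1.25343e-09 = 1.65453e-08
Prior × likelihood for each component:
  π_I·L_I = 0.23 × 0.000268789 = 6.18214e-05
  π_II·L_II = 0.24 × 0.000144562 = 3.4695e-05
  π_III·L_III = 0.23 × 1.88286e-06 = 4.33059e-07
  π_IV·L_IV = 0.30 × 1.65453e-08 = 4.96358e-09
Denominator: 6.18214e-05 + 3.4695e-05 + 4.33059e-07 + 4.96358e-09 = 9.69544e-05
P(Segment I | 1 clicks out of 20) ≈ 0.638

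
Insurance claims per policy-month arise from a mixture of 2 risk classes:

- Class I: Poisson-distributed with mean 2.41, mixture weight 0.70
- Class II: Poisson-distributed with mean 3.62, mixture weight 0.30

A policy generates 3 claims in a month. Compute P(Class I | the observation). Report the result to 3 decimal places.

0.698

Apply Bayes' rule: the posterior for each component is proportional to its prior times its likelihood at x.
Poisson probabilities:
  L_I = e^(−2.41)·2.41^3/3! = 0.209532
  L_II = e^(−3.62)·3.62^3/3! = 0.211752
Multiply by the mixture weights:
  P(Z=I)·L_I = 0.70 × 0.209532 = 0.146672
  P(Z=II)·L_II = 0.30 × 0.211752 = 0.0635257
Evidence: 0.146672 + 0.0635257 = 0.210198
P(Class I | the observation) ≈ 0.698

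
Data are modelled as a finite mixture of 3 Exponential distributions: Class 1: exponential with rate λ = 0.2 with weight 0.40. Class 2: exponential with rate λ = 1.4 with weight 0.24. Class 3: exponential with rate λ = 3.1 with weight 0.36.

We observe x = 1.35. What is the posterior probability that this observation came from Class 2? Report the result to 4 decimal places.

By Bayes' theorem, P(k | x) = P(Z=k) f_k(x) / Σ_j P(Z=j) f_j(x).
Component likelihoods at x = 1.35:
  f_1 = 0.152676
  f_2 = 0.211501
  f_3 = 0.0471888
Weight by the priors:
  P(Z=1)·f_1 = 0.40 × 0.152676 = 0.0610704
  P(Z=2)·f_2 = 0.24 × 0.211501 = 0.0507601
  P(Z=3)·f_3 = 0.36 × 0.0471888 = 0.016988
Denominator: 0.0610704 + 0.0507601 + 0.016988 = 0.128818
So the posterior for Class 2 is 0.0507601 / 0.128818 ≈ 0.3940.

0.3940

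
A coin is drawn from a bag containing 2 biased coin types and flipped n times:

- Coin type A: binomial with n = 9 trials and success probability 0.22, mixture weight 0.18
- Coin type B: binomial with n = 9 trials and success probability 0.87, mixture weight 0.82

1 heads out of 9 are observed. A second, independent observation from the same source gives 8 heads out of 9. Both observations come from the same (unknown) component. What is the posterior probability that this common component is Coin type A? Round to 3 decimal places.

0.903

The responsibility of component k is P(Z=k) f_k(x) divided by Σ_j P(Z=j) f_j(x).
Since both observations come from the same component, the likelihood for component k is f_k(x₁)·f_k(x₂).
  p_A = [0.271283] × [3.85229e-05] = 1.04506e-05
  p_B = [6.38717e-07] × [0.384008] = 2.45272e-07
Unnormalised posteriors:
  P(Z=A)·p_A = 0.18 × 1.04506e-05 = 1.88111e-06
  P(Z=B)·p_B = 0.82 × 2.45272e-07 = 2.01123e-07
Normaliser: 1.88111e-06 + 2.01123e-07 = 2.08223e-06
P(Coin type A | x) = 1.88111e-06 / 2.08223e-06 ≈ 0.903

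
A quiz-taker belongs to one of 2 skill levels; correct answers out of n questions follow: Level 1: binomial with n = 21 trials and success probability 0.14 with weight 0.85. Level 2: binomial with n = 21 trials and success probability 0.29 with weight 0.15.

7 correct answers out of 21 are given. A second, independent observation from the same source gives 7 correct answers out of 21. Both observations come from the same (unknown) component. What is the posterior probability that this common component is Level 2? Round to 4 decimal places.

P(component k | x) = w_k·f_k(x) / marginal(x), where marginal(x) = Σ_j w_j·f_j(x).
Since both observations come from the same component, the likelihood for component k is f_k(x₁)·f_k(x₂).
  p_1 = [C(21,7)·0.14^7·0.86^14 = 116280·1.05414e-06·0.121054 = 0.0148381] × [0.0148381] = 0.000220171
  p_2 = [C(21,7)·0.29^7·0.71^14 = 116280·0.000172499·0.00827212 = 0.165923] × [0.165923] = 0.0275306
Multiply by the mixture weights:
  w_1·p_1 = 0.85 × 0.000220171 = 0.000187145
  w_2·p_2 = 0.15 × 0.0275306 = 0.00412959
Sum: 0.000187145 + 0.00412959 = 0.00431674
Responsibility of Level 2: 0.00412959 / 0.00431674 ≈ 0.9566

0.9566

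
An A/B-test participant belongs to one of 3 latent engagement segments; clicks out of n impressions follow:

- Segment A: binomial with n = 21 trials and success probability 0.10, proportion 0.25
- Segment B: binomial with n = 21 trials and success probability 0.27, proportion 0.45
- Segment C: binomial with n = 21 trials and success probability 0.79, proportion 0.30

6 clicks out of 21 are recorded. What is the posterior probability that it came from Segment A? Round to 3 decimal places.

0.032

Apply Bayes' rule: the posterior for each component is proportional to its prior times its likelihood at x.
Component likelihoods at x = 6 clicks out of 21:
  L_A = C(21,6)·0.10^6·0.90^15 = 54264·1e-06·0.205891 = 0.0111725
  L_B = C(21,6)·0.27^6·0.73^15 = 54264·0.00038742·0.00890929 = 0.1873
  L_C = C(21,6)·0.79^6·0.21^15 = 54264·0.243087·6.81223e-11 = 8.98595e-07
Weight by the priors:
  P(Z=A)·L_A = 0.25 × 0.0111725 = 0.00279312
  P(Z=B)·L_B = 0.45 × 0.1873 = 0.0842849
  P(Z=C)·L_C = 0.30 × 8.98595e-07 = 2.69578e-07
Denominator: 0.00279312 + 0.0842849 + 2.69578e-07 = 0.0870783
P(Segment A | x) = 0.00279312 / 0.0870783 ≈ 0.032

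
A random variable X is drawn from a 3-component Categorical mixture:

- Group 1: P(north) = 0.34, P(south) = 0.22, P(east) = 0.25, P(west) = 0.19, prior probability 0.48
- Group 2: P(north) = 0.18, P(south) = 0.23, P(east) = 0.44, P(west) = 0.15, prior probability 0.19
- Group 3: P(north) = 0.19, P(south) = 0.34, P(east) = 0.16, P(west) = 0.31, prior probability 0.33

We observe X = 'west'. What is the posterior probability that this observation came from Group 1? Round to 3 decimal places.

0.411

Posterior ∝ prior × likelihood, so P(k | x) ∝ w_k f_k(x); normalise over all components.
Component likelihoods at x = 'west':
  L_1 = P(west | comp) = 0.19
  L_2 = P(west | comp) = 0.15
  L_3 = P(west | comp) = 0.31
Weight by the priors:
  w_1·L_1 = 0.48 × 0.19 = 0.0912
  w_2·L_2 = 0.19 × 0.15 = 0.0285
  w_3·L_3 = 0.33 × 0.31 = 0.1023
Marginal: 0.0912 + 0.0285 + 0.1023 = 0.222
P(Group 1 | data) ≈ 0.411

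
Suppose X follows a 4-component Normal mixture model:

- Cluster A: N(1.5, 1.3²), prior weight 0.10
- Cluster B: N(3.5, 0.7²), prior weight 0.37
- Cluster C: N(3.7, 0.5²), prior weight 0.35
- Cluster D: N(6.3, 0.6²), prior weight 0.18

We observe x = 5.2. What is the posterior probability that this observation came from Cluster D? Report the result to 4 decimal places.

0.6029

P(component k | x) = π_k·f_k(x) / marginal(x), where marginal(x) = Σ_j π_j·f_j(x).
Evaluate each component's likelihood at the observed value:
  L_A = 0.00534497
  L_B = 0.0298598
  L_C = 0.0088637
  L_D = 0.123852
Multiply by the mixture weights:
  π_A·L_A = 0.10 × 0.00534497 = 0.000534497
  π_B·L_B = 0.37 × 0.0298598 = 0.0110481
  π_C·L_C = 0.35 × 0.0088637 = 0.00310229
  π_D·L_D = 0.18 × 0.123852 = 0.0222933
Marginal: 0.000534497 + 0.0110481 + 0.00310229 + 0.0222933 = 0.0369783
Responsibility of Cluster D: 0.0222933 / 0.0369783 ≈ 0.6029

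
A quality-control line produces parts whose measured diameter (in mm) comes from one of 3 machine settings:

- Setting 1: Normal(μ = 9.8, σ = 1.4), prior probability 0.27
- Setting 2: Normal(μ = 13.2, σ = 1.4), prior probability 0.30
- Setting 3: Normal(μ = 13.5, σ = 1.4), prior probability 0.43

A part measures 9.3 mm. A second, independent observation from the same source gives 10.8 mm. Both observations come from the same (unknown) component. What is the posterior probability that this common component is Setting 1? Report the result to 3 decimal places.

0.989

By Bayes' theorem, P(k | x) = w_k f_k(x) / Σ_j w_j f_j(x).
Since both observations come from the same component, the likelihood for component k is f_k(x₁)·f_k(x₂).
  L_1 = [0.267353] × [0.220797] = 0.0590306
  L_2 = [0.00588403] × [0.0655594] = 0.000385754
  L_3 = [0.00316561] × [0.0443739] = 0.00014047
Unnormalised posteriors:
  w_1·L_1 = 0.27 × 0.0590306 = 0.0159383
  w_2·L_2 = 0.30 × 0.000385754 = 0.000115726
  w_3·L_3 = 0.43 × 0.00014047 = 6.04022e-05
Denominator: 0.0159383 + 0.000115726 + 6.04022e-05 = 0.0161144
P(Setting 1 | x₁,x₂) = 0.0159383 / 0.0161144 ≈ 0.989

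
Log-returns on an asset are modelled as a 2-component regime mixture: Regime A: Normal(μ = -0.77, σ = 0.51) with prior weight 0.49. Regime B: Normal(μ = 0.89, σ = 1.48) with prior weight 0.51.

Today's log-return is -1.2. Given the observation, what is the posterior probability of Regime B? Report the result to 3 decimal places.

0.159

P(component k | x) = π_k·f_k(x) / marginal(x), where marginal(x) = Σ_j π_j·f_j(x).
Normal densities:
  p_A = 0.548244
  p_B = 0.0994519
Unnormalised posteriors:
  π_A·p_A = 0.49 × 0.548244 = 0.26864
  π_B·p_B = 0.51 × 0.0994519 = 0.0507204
Denominator: 0.26864 + 0.0507204 = 0.31936
So the posterior for Regime B is 0.0507204 / 0.31936 ≈ 0.159.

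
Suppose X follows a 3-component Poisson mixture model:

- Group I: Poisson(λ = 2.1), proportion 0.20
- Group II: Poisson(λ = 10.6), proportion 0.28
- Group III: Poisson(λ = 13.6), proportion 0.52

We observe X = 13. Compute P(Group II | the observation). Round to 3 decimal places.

P(component k | x) = P(Z=k)·f_k(x) / marginal(x), where marginal(x) = Σ_j P(Z=j)·f_j(x).
Poisson probabilities:
  f_I = e^(−2.1)·2.1^13/13! = 3.03775e-07
  f_II = e^(−10.6)·10.6^13/13! = 0.0853443
  f_III = e^(−13.6)·13.6^13/13! = 0.108473
Prior × likelihood for each component:
  P(Z=I)·f_I = 0.20 × 3.03775e-07 = 6.0755e-08
  P(Z=II)·f_II = 0.28 × 0.0853443 = 0.0238964
  P(Z=III)·f_III = 0.52 × 0.108473 = 0.0564058
Sum: 6.0755e-08 + 0.0238964 + 0.0564058 = 0.0803023
So the posterior for Group II is 0.0238964 / 0.0803023 ≈ 0.298.

0.298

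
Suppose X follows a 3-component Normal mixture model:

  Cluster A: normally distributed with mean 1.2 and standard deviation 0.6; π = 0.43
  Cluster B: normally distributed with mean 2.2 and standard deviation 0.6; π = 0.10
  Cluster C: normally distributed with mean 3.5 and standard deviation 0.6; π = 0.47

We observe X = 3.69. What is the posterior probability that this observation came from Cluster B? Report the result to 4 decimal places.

Apply Bayes' rule: the posterior for each component is proportional to its prior times its likelihood at x.
Normal densities:
  f_A = 0.000121043
  f_B = 0.0304526
  f_C = 0.632388
Unnormalised posteriors:
  w_A·f_A = 0.43 × 0.000121043 = 5.20486e-05
  w_B·f_B = 0.10 × 0.0304526 = 0.00304526
  w_C·f_C = 0.47 × 0.632388 = 0.297222
Sum: 5.20486e-05 + 0.00304526 + 0.297222 = 0.30032
P(Cluster B | data) = 0.00304526 / 0.30032 ≈ 0.0101

0.0101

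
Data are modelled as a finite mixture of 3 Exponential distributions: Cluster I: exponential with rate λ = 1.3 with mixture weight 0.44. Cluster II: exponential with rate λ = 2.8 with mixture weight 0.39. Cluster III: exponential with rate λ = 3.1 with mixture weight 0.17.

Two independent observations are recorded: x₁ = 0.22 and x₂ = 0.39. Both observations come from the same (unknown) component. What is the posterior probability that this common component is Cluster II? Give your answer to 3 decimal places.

0.487

The responsibility of component k is P(Z=k) f_k(x) divided by Σ_j P(Z=j) f_j(x).
Since both observations come from the same component, the likelihood for component k is f_k(x₁)·f_k(x₂).
  f_I = [1.3·e^(−1.3·0.22) = 1.3·e^(−0.2860) = 0.976641] × [0.78299] = 0.7647
  f_II = [2.8·e^(−2.8·0.22) = 2.8·e^(−0.6160) = 1.51228] × [0.939525] = 1.42083
  f_III = [3.1·e^(−3.1·0.22) = 3.1·e^(−0.6820) = 1.56737] × [0.925336] = 1.45035
Weight by the priors:
  P(Z=I)·f_I = 0.44 × 0.7647 = 0.336468
  P(Z=II)·f_II = 0.39 × 1.42083 = 0.554122
  P(Z=III)·f_III = 0.17 × 1.45035 = 0.246559
Marginal: 0.336468 + 0.554122 + 0.246559 = 1.13715
So the posterior for Cluster II is 0.554122 / 1.13715 ≈ 0.487.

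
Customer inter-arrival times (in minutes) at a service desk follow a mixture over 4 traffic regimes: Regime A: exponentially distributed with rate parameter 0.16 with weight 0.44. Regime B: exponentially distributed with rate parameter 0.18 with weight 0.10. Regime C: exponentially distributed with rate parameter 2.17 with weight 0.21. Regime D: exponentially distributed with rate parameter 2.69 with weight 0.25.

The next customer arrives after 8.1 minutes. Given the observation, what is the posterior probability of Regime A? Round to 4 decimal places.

0.8214

Apply Bayes' rule: the posterior for each component is proportional to its prior times its likelihood at x.
Exponential densities:
  f_A = 0.16·e^(−0.16·8.1) = 0.16·e^(−1.2960) = 0.0437799
  f_B = 0.18·e^(−0.18·8.1) = 0.18·e^(−1.4580) = 0.0418862
  f_C = 2.17·e^(−2.17·8.1) = 2.17·e^(−17.5770) = 5.04505e-08
  f_D = 2.69·e^(−2.69·8.1) = 2.69·e^(−21.7890) = 9.26637e-10
Multiply by the mixture weights:
  π_A·f_A = 0.44 × 0.0437799 = 0.0192631
  π_B·f_B = 0.10 × 0.0418862 = 0.00418862
  π_C·f_C = 0.21 × 5.04505e-08 = 1.05946e-08
  π_D·f_D = 0.25 × 9.26637e-10 = 2.31659e-10
Evidence: 0.0192631 + 0.00418862 + 1.05946e-08 + 2.31659e-10 = 0.0234518
P(Regime A | the observation) ≈ 0.8214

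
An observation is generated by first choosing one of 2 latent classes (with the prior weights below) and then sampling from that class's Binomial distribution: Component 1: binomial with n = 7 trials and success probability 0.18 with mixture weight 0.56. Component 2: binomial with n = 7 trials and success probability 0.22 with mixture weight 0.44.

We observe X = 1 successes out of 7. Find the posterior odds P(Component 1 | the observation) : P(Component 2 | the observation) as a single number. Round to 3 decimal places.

1.406

Posterior odds = (π_i f_i(x)) / (π_j f_j(x)); the normalising sum cancels.
Component likelihoods at x = 1 successes out of 7:
  f_1 = C(7,1)·0.18^1·0.82^6 = 7·0.18·0.304007 = 0.383048
  f_2 = C(7,1)·0.22^1·0.78^6 = 7·0.22·0.2252 = 0.346807
Posterior odds = (π_1·f_1) / (π_2·f_2) = (0.56·0.383048) / (0.44·0.346807) = 0.214507 / 0.152595 ≈ 1.406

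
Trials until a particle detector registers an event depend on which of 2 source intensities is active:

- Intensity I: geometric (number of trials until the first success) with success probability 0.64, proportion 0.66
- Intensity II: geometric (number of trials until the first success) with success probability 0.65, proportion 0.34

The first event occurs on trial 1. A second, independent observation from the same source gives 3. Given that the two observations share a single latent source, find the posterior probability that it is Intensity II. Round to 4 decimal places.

0.3343

Apply Bayes' rule: the posterior for each component is proportional to its prior times its likelihood at x.
Since both observations come from the same component, the likelihood for component k is f_k(x₁)·f_k(x₂).
  f_I = [0.64·(1−0.64)^0 = 0.64·1 = 0.64] × [0.082944] = 0.0530842
  f_II = [0.65·(1−0.65)^0 = 0.65·1 = 0.65] × [0.079625] = 0.0517562
Prior × likelihood for each component:
  π_I·f_I = 0.66 × 0.0530842 = 0.0350355
  π_II·f_II = 0.34 × 0.0517562 = 0.0175971
Normaliser: 0.0350355 + 0.0175971 = 0.0526327
P(Intensity II | data) = 0.0175971 / 0.0526327 ≈ 0.3343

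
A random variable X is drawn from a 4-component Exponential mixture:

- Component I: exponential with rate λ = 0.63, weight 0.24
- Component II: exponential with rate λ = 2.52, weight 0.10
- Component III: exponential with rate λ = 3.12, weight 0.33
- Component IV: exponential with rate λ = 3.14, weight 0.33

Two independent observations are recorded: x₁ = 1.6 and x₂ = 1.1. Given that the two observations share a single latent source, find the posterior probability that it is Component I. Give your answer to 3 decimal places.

The responsibility of component k is P(Z=k) f_k(x) divided by Σ_j P(Z=j) f_j(x).
Since both observations come from the same component, the likelihood for component k is f_k(x₁)·f_k(x₂).
  f_I = [0.229917] × [0.315046] = 0.0724346
  f_II = [0.0447018] × [0.157593] = 0.00704468
  f_III = [0.0211912] × [0.100845] = 0.00213704
  f_IV = [0.0206554] × [0.0992834] = 0.00205074
Weight by the priors:
  P(Z=I)·f_I = 0.24 × 0.0724346 = 0.0173843
  P(Z=II)·f_II = 0.10 × 0.00704468 = 0.000704468
  P(Z=III)·f_III = 0.33 × 0.00213704 = 0.000705223
  P(Z=IV)·f_IV = 0.33 × 0.00205074 = 0.000676744
Sum: 0.0173843 + 0.000704468 + 0.000705223 + 0.000676744 = 0.0194707
So the posterior for Component I is 0.0173843 / 0.0194707 ≈ 0.893.

0.893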